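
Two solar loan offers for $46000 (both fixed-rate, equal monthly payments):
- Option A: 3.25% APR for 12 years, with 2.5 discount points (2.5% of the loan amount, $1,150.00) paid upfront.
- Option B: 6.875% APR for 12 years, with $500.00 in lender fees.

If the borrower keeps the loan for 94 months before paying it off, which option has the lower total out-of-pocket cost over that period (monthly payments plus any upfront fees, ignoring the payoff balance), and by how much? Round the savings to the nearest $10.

Option A: at 3.25% the monthly rate is 0.0027083, so the payment is 46,000 × 0.0027083 / (1 − 1.0027083^−144) = $386.20.
Option B: monthly rate = 6.875%/12 = 0.0057292; payment = 46,000 × 0.0057292 / (1 − (1+0.0057292)^−144) = $470.00.
Over 94 months: Option A costs 94 × $386.20 + $1,150.00 = $37,452.80; Option B costs 94 × $470.00 + $500.00 = $44,680.00.
Option A is cheaper by $44,680.00 − $37,452.80 = $7,227.20.

Option A by $7,230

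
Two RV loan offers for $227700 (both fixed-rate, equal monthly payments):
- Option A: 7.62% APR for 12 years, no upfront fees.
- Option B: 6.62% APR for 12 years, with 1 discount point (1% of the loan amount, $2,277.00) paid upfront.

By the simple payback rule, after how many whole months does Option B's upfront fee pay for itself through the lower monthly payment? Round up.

Option A: monthly rate = 7.62%/12 = 0.0063500; payment = 227,700 × 0.0063500 / (1 − (1+0.0063500)^−144) = $2,417.55.
Option B: at 6.62% the monthly rate is 0.0055167, so the payment is 227,700 × 0.0055167 / (1 − 1.0055167^−144) = $2,295.75.
Monthly savings = $2,417.55 − $2,295.75 = $121.80.
Break-even = $2,277.00 / $121.80 = 18.69 → 19 months.

19 months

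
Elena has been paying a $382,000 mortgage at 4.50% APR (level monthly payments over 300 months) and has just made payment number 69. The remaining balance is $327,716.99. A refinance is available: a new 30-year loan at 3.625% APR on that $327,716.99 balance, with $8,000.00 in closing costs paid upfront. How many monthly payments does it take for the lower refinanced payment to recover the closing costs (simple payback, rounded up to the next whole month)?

Current payment = 382,000 × 4.5%/12 / (1 − (1+0.0037500)^−300) = $2,123.28.
Refinanced payment = 327,716.99 × 0.0030208 / (1 − (1+0.0030208)^−360) = $1,494.56.
Monthly savings = $2,123.28 − $1,494.56 = $628.72.
Break-even = $8,000.00 / $628.72 = 12.72 → 13 months.

13 months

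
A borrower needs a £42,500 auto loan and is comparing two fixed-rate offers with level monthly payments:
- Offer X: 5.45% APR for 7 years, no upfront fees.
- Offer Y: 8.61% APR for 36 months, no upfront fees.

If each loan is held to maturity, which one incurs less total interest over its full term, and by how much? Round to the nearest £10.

Offer X: monthly rate = 5.45%/12 = 0.0045417; payment = 42,500 × 0.0045417 / (1 − (1+0.0045417)^−84) = £609.72.
Total interest on Offer X = 84 × £609.72 − £42,500 = £8,716.48.
Offer Y: at 8.61% the monthly rate is 0.0071750, so the payment is 42,500 × 0.0071750 / (1 − 1.0071750^−36) = £1,343.79.
Total interest on Offer Y = 36 × £1,343.79 − £42,500 = £5,876.44.
Offer Y is lower by £2,840.04.

Offer Y by £2,840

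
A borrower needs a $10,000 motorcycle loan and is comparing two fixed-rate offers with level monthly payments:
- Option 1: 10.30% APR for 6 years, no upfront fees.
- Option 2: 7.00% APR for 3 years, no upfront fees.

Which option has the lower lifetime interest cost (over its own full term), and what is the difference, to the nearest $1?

Option 1: at 10.30% the monthly rate is 0.0085833, so the payment is 10,000 × 0.0085833 / (1 − 1.0085833^−72) = $186.77.
Total interest on Option 1 = 72 × $186.77 − $10,000 = $3,447.44.
Option 2: at 7.00% the monthly rate is 0.0058333, so the payment is 10,000 × 0.0058333 / (1 − 1.0058333^−36) = $308.77.
Total interest on Option 2 = 36 × $308.77 − $10,000 = $1,115.72.
Option 2 is lower by $2,331.72.

Option 2 by $2,332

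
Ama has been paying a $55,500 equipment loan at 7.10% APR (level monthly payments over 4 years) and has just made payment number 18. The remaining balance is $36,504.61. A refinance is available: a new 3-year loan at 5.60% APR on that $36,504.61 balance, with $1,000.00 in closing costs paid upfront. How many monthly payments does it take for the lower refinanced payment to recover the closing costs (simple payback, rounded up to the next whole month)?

Current payment = 55,500 × 7.1%/12 / (1 − (1+0.0059167)^−48) = $1,331.59.
Refinanced payment = 36,504.61 × 0.0046667 / (1 − (1+0.0046667)^−36) = $1,103.94.
Monthly savings = $1,331.59 − $1,103.94 = $227.65.
Break-even = $1,000.00 / $227.65 = 4.39 → 5 months.

5 months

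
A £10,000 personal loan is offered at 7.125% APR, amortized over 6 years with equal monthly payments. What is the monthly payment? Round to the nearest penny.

Monthly rate = 7.125%/12 = 0.0059375; payment = 10,000 × 0.0059375 / (1 − (1+0.0059375)^−72) = £171.09.

£171.09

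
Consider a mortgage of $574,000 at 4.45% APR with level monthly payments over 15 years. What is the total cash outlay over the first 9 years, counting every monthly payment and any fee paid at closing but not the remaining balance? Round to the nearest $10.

$472,650

Monthly rate = 4.45%/12 = 0.0037083; payment = 574,000 × 0.0037083 / (1 − (1+0.0037083)^−180) = $4,376.41.
Total outlay = 108 × $4,376.41 = $472,652.28.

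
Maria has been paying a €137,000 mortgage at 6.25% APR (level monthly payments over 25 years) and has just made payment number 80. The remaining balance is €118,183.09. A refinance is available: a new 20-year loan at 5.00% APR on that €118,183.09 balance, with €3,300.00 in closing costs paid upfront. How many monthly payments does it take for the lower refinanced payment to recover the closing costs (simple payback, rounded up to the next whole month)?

27 months

Current payment = 137,000 × 6.25%/12 / (1 − (1+0.0052083)^−300) = €903.75.
Refinanced payment = 118,183.09 × 0.0041667 / (1 − (1+0.0041667)^−240) = €779.96.
Monthly savings = €903.75 − €779.96 = €123.79.
Break-even = €3,300.00 / €123.79 = 26.66 → 27 months.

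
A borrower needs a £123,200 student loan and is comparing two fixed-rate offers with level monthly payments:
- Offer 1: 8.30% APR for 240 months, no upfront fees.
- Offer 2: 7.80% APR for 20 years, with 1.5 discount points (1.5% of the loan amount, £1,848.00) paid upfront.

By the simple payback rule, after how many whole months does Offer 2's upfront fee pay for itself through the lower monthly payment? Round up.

Offer 1: monthly rate = 8.3%/12 = 0.0069167; payment = 123,200 × 0.0069167 / (1 − (1+0.0069167)^−240) = £1,053.61.
Offer 2: monthly rate = 7.8%/12 = 0.0065000; payment = 123,200 × 0.0065000 / (1 − (1+0.0065000)^−240) = £1,015.21.
Monthly savings = £1,053.61 − £1,015.21 = £38.40.
Break-even = £1,848.00 / £38.40 = 48.12 → 49 months.

49 months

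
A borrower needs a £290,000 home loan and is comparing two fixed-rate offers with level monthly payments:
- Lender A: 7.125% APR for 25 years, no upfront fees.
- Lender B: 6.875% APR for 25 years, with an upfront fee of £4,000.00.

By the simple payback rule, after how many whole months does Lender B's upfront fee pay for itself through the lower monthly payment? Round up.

87 months

Lender A: at 7.125% the monthly rate is 0.0059375, so the payment is 290,000 × 0.0059375 / (1 − 1.0059375^−300) = £2,072.84.
Lender B: monthly rate = 6.875%/12 = 0.0057292; payment = 290,000 × 0.0057292 / (1 − (1+0.0057292)^−300) = £2,026.59.
Monthly savings = £2,072.84 − £2,026.59 = £46.25.
Break-even = £4,000.00 / £46.25 = 86.49 → 87 months.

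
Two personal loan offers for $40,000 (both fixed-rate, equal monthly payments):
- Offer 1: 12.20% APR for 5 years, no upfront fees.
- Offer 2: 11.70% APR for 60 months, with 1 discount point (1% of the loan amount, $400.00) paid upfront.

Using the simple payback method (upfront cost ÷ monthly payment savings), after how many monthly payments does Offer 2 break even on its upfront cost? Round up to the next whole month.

40 months

Offer 1: monthly rate = 12.2%/12 = 0.0101667; payment = 40,000 × 0.0101667 / (1 − (1+0.0101667)^−60) = $893.83.
Offer 2: at 11.70% the monthly rate is 0.0097500, so the payment is 40,000 × 0.0097500 / (1 − 1.0097500^−60) = $883.73.
Monthly savings = $893.83 − $883.73 = $10.10.
Break-even = $400.00 / $10.10 = 39.60 → 40 months.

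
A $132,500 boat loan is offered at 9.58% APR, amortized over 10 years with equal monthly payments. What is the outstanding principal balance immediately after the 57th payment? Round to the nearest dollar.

$84,913

With monthly rate i = 9.58%/12 = 0.0079833, the balance after k of n payments is P · [(1+i)^n − (1+i)^k] / [(1+i)^n − 1].
(1+0.0079833)^120 = 2.59658265 and (1+0.0079833)^57 = 1.57340680, so the balance is 132,500 × (2.59658265 − 1.57340680) / (2.59658265 − 1) = $84,913.11.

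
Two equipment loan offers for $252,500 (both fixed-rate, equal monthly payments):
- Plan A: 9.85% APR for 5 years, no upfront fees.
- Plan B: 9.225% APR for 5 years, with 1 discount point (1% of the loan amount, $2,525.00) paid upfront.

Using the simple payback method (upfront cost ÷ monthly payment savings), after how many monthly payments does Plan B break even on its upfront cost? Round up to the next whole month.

33 months

Plan A: monthly rate = 9.85%/12 = 0.0082083; payment = 252,500 × 0.0082083 / (1 − (1+0.0082083)^−60) = $5,346.26.
Plan B: at 9.225% the monthly rate is 0.0076875, so the payment is 252,500 × 0.0076875 / (1 − 1.0076875^−60) = $5,269.10.
Monthly savings = $5,346.26 − $5,269.10 = $77.16.
Break-even = $2,525.00 / $77.16 = 32.72 → 33 months.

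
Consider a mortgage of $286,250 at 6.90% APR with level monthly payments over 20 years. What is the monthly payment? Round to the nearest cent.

$2,202.14

Monthly rate = 6.9%/12 = 0.0057500; payment = 286,250 × 0.0057500 / (1 − (1+0.0057500)^−240) = $2,202.14.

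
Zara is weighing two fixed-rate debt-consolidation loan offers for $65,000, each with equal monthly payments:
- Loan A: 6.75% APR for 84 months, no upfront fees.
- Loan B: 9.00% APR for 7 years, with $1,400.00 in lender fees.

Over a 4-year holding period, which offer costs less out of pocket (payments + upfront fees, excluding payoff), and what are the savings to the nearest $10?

Loan A by $4,890

Loan A: monthly rate = 6.75%/12 = 0.0056250; payment = 65,000 × 0.0056250 / (1 − (1+0.0056250)^−84) = $973.10.
Loan B: monthly rate = 9%/12 = 0.0075000; payment = 65,000 × 0.0075000 / (1 − (1+0.0075000)^−84) = $1,045.79.
Over 48 months: Loan A costs 48 × $973.10 = $46,708.80; Loan B costs 48 × $1,045.79 + $1,400.00 = $51,597.92.
Loan A is cheaper by $51,597.92 − $46,708.80 = $4,889.12.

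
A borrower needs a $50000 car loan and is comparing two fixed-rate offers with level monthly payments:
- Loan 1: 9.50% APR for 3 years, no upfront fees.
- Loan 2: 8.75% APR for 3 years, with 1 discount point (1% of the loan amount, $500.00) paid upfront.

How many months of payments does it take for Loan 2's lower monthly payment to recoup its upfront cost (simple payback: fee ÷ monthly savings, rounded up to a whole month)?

Loan 1: monthly rate = 9.5%/12 = 0.0079167; payment = 50,000 × 0.0079167 / (1 − (1+0.0079167)^−36) = $1,601.65.
Loan 2: monthly rate = 8.75%/12 = 0.0072917; payment = 50,000 × 0.0072917 / (1 − (1+0.0072917)^−36) = $1,584.18.
Monthly savings = $1,601.65 − $1,584.18 = $17.47.
Break-even = $500.00 / $17.47 = 28.62 → 29 months.

29 months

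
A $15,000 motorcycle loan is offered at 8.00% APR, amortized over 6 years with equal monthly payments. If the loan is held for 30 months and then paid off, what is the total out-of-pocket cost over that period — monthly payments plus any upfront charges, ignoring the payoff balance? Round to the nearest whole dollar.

Monthly rate = 8%/12 = 0.0066667; payment = 15,000 × 0.0066667 / (1 − (1+0.0066667)^−72) = $263.00.
Total outlay = 30 × $263.00 = $7,890.00.

$7,890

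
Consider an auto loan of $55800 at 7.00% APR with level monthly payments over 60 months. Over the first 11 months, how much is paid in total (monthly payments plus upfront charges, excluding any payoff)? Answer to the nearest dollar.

$12,154

At 7.00% the monthly rate is 0.0058333, so the payment is 55,800 × 0.0058333 / (1 − 1.0058333^−60) = $1,104.91.
Total outlay = 11 × $1,104.91 = $12,154.01.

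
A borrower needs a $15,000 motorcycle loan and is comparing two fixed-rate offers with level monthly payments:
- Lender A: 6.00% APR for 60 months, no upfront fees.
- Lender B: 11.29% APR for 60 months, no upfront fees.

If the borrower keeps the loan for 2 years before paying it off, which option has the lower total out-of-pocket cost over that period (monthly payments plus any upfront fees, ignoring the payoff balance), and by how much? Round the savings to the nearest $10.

Lender A by $920

Lender A: monthly rate = 6%/12 = 0.0050000; payment = 15,000 × 0.0050000 / (1 − (1+0.0050000)^−60) = $289.99.
Lender B: at 11.29% the monthly rate is 0.0094083, so the payment is 15,000 × 0.0094083 / (1 − 1.0094083^−60) = $328.31.
Over 24 months: Lender A costs 24 × $289.99 = $6,959.76; Lender B costs 24 × $328.31 = $7,879.44.
Lender A is cheaper by $7,879.44 − $6,959.76 = $919.68.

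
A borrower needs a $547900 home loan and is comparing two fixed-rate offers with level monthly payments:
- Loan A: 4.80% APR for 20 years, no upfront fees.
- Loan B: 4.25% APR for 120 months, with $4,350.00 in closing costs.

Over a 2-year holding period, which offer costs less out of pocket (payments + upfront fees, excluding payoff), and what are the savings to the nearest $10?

Loan A: at 4.80% the monthly rate is 0.0040000, so the payment is 547,900 × 0.0040000 / (1 − 1.0040000^−240) = $3,555.64.
Loan B: monthly rate = 4.25%/12 = 0.0035417; payment = 547,900 × 0.0035417 / (1 − (1+0.0035417)^−120) = $5,612.55.
Over 24 months: Loan A costs 24 × $3,555.64 = $85,335.36; Loan B costs 24 × $5,612.55 + $4,350.00 = $139,051.20.
Loan A is cheaper by $139,051.20 − $85,335.36 = $53,715.84.

Loan A by $53,720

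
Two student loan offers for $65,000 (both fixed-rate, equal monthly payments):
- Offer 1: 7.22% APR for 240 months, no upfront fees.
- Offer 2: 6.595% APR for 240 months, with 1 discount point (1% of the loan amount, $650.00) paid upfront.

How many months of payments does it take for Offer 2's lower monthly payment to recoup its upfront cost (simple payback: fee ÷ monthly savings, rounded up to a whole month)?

27 months

Offer 1: at 7.22% the monthly rate is 0.0060167, so the payment is 65,000 × 0.0060167 / (1 − 1.0060167^−240) = $512.56.
Offer 2: at 6.595% the monthly rate is 0.0054958, so the payment is 65,000 × 0.0054958 / (1 − 1.0054958^−240) = $488.26.
Monthly savings = $512.56 − $488.26 = $24.30.
Break-even = $650.00 / $24.30 = 26.75 → 27 months.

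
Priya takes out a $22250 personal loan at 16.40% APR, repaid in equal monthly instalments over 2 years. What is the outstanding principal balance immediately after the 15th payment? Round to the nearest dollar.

With monthly rate i = 16.4%/12 = 0.0136667, the balance after k of n payments is P · [(1+i)^n − (1+i)^k] / [(1+i)^n − 1].
(1+0.0136667)^24 = 1.38510906 and (1+0.0136667)^15 = 1.22582220, so the balance is 22,250 × (1.38510906 − 1.22582220) / (1.38510906 − 1) = $9,202.93.

$9,203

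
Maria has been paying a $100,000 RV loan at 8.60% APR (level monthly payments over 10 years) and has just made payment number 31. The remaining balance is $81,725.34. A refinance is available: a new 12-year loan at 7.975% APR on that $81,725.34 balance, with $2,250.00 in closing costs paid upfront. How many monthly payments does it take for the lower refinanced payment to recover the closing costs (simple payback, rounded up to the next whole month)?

7 months

Current payment = 100,000 × 8.6%/12 / (1 − (1+0.0071667)^−120) = $1,245.21.
Refinanced payment = 81,725.34 × 0.0066458 / (1 − (1+0.0066458)^−144) = $883.52.
Monthly savings = $1,245.21 − $883.52 = $361.69.
Break-even = $2,250.00 / $361.69 = 6.22 → 7 months.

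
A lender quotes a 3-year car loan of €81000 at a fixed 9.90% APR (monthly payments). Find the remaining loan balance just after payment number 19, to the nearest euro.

With monthly rate i = 9.9%/12 = 0.0082500, the balance after k of n payments is P · [(1+i)^n − (1+i)^k] / [(1+i)^n − 1].
(1+0.0082500)^36 = 1.34417652 and (1+0.0082500)^19 = 1.16895120, so the balance is 81,000 × (1.34417652 − 1.16895120) / (1.34417652 − 1) = €41,238.29.

€41,238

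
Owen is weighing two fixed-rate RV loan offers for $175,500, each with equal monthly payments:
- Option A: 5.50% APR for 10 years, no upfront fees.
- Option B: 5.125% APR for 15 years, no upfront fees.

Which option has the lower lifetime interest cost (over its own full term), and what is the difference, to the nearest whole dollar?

Option A: monthly rate = 5.5%/12 = 0.0045833; payment = 175,500 × 0.0045833 / (1 − (1+0.0045833)^−120) = $1,904.64.
Total interest on Option A = 120 × $1,904.64 − $175,500 = $53,056.80.
Option B: monthly rate = 5.125%/12 = 0.0042708; payment = 175,500 × 0.0042708 / (1 − (1+0.0042708)^−180) = $1,399.30.
Total interest on Option B = 180 × $1,399.30 − $175,500 = $76,374.00.
Option A is lower by $23,317.20.

Option A by $23,317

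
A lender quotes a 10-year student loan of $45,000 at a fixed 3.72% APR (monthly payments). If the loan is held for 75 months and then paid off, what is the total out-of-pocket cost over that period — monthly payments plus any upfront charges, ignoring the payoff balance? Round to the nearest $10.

Monthly rate = 3.72%/12 = 0.0031000; payment = 45,000 × 0.0031000 / (1 − (1+0.0031000)^−120) = $449.64.
Total outlay = 75 × $449.64 = $33,723.00.

$33,720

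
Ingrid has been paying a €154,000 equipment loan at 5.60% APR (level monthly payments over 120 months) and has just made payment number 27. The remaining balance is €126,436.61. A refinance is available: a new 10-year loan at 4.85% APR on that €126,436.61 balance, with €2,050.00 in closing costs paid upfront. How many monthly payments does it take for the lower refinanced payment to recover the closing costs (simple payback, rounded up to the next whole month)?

6 months

Current payment = 154,000 × 5.6%/12 / (1 − (1+0.0046667)^−120) = €1,678.95.
Refinanced payment = 126,436.61 × 0.0040417 / (1 − (1+0.0040417)^−120) = €1,331.81.
Monthly savings = €1,678.95 − €1,331.81 = €347.14.
Break-even = €2,050.00 / €347.14 = 5.91 → 6 months.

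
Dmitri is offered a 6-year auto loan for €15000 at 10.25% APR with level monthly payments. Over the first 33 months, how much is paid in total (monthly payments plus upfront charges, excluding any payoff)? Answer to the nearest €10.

€9,230

Monthly rate = 10.25%/12 = 0.0085417; payment = 15,000 × 0.0085417 / (1 − (1+0.0085417)^−72) = €279.78.
Total outlay = 33 × €279.78 = €9,232.74.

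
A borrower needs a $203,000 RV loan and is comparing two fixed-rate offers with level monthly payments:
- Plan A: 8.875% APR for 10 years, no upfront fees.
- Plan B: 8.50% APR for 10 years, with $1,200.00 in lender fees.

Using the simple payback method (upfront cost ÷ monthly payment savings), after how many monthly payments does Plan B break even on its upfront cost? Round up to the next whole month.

30 months

Plan A: at 8.875% the monthly rate is 0.0073958, so the payment is 203,000 × 0.0073958 / (1 − 1.0073958^−120) = $2,557.81.
Plan B: at 8.50% the monthly rate is 0.0070833, so the payment is 203,000 × 0.0070833 / (1 − 1.0070833^−120) = $2,516.91.
Monthly savings = $2,557.81 − $2,516.91 = $40.90.
Break-even = $1,200.00 / $40.90 = 29.34 → 30 months.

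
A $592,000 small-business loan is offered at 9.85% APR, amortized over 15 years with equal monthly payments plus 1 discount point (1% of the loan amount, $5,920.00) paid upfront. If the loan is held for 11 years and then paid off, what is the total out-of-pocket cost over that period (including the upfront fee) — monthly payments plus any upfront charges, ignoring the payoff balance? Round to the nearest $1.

At 9.85% the monthly rate is 0.0082083, so the payment is 592,000 × 0.0082083 / (1 − 1.0082083^−180) = $6,307.45.
Total outlay = 132 × $6,307.45 + $5,920.00 = $838,503.40.

$838,503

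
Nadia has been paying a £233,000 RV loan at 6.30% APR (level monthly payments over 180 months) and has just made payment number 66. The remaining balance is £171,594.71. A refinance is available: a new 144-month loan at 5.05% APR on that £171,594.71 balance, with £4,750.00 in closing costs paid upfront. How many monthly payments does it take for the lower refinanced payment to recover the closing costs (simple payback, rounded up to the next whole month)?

Current payment = 233,000 × 6.3%/12 / (1 − (1+0.0052500)^−180) = £2,004.15.
Refinanced payment = 171,594.71 × 0.0042083 / (1 − (1+0.0042083)^−144) = £1,591.37.
Monthly savings = £2,004.15 − £1,591.37 = £412.78.
Break-even = £4,750.00 / £412.78 = 11.51 → 12 months.

12 months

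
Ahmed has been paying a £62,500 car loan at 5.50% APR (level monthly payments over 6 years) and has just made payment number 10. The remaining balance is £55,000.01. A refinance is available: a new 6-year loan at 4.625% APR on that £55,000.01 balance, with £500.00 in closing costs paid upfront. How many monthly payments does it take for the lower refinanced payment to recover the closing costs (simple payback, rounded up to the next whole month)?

4 months

Current payment = 62,500 × 5.5%/12 / (1 − (1+0.0045833)^−72) = £1,021.12.
Refinanced payment = 55,000.01 × 0.0038542 / (1 − (1+0.0038542)^−72) = £876.24.
Monthly savings = £1,021.12 − £876.24 = £144.88.
Break-even = £500.00 / £144.88 = 3.45 → 4 months.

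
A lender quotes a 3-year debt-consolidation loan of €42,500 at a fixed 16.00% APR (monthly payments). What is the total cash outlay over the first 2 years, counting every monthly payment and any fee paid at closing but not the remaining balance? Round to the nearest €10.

Monthly rate = 16%/12 = 0.0133333; payment = 42,500 × 0.0133333 / (1 − (1+0.0133333)^−36) = €1,494.17.
Total outlay = 24 × €1,494.17 = €35,860.08.

€35,860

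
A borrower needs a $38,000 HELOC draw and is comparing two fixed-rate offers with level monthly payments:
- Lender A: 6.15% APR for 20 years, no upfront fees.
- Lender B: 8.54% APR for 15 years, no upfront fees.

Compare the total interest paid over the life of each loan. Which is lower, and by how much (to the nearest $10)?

Lender A: monthly rate = 6.15%/12 = 0.0051250; payment = 38,000 × 0.0051250 / (1 − (1+0.0051250)^−240) = $275.54.
Total interest on Lender A = 240 × $275.54 − $38,000 = $28,129.60.
Lender B: at 8.54% the monthly rate is 0.0071167, so the payment is 38,000 × 0.0071167 / (1 − 1.0071167^−180) = $375.09.
Total interest on Lender B = 180 × $375.09 − $38,000 = $29,516.20.
Lender A is lower by $1,386.60.

Lender A by $1,390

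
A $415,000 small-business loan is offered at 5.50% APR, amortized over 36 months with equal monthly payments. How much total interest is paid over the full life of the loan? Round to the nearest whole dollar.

Monthly rate = 5.5%/12 = 0.0045833; payment = 415,000 × 0.0045833 / (1 − (1+0.0045833)^−36) = $12,531.30.
Total paid = 36 × $12,531.30 = $451,126.80; interest = $451,126.80 − $415,000 = $36,126.80.

$36,127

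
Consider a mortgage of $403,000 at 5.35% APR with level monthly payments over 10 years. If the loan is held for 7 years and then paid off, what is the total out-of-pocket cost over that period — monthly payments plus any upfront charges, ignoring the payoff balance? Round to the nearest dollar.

At 5.35% the monthly rate is 0.0044583, so the payment is 403,000 × 0.0044583 / (1 − 1.0044583^−120) = $4,343.72.
Total outlay = 84 × $4,343.72 = $364,872.48.

$364,872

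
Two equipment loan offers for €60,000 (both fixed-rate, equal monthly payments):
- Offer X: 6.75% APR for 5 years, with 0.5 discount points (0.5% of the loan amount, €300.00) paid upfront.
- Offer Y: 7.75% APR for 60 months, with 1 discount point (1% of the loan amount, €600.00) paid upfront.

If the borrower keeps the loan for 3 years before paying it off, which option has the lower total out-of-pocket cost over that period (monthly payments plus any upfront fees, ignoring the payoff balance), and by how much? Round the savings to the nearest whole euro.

Offer X: at 6.75% the monthly rate is 0.0056250, so the payment is 60,000 × 0.0056250 / (1 − 1.0056250^−60) = €1,181.01.
Offer Y: monthly rate = 7.75%/12 = 0.0064583; payment = 60,000 × 0.0064583 / (1 − (1+0.0064583)^−60) = €1,209.42.
Over 36 months: Offer X costs 36 × €1,181.01 + €300.00 = €42,816.36; Offer Y costs 36 × €1,209.42 + €600.00 = €44,139.12.
Offer X is cheaper by €44,139.12 − €42,816.36 = €1,322.76.

Offer X by €1,323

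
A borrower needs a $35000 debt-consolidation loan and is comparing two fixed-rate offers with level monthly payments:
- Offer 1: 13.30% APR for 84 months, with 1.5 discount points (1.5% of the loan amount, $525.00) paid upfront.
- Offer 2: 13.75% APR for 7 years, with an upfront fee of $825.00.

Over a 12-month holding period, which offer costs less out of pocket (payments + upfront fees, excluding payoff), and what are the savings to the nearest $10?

Offer 1: at 13.30% the monthly rate is 0.0110833, so the payment is 35,000 × 0.0110833 / (1 − 1.0110833^−84) = $642.44.
Offer 2: monthly rate = 13.75%/12 = 0.0114583; payment = 35,000 × 0.0114583 / (1 − (1+0.0114583)^−84) = $651.08.
Over 12 months: Offer 1 costs 12 × $642.44 + $525.00 = $8,234.28; Offer 2 costs 12 × $651.08 + $825.00 = $8,637.96.
Offer 1 is cheaper by $8,637.96 − $8,234.28 = $403.68.

Offer 1 by $400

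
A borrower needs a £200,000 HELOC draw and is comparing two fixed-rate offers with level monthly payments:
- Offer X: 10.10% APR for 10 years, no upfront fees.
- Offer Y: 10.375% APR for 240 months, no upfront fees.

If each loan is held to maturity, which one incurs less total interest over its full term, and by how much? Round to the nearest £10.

Offer X: at 10.10% the monthly rate is 0.0084167, so the payment is 200,000 × 0.0084167 / (1 − 1.0084167^−120) = £2,654.10.
Total interest on Offer X = 120 × £2,654.10 − £200,000 = £118,492.00.
Offer Y: at 10.375% the monthly rate is 0.0086458, so the payment is 200,000 × 0.0086458 / (1 − 1.0086458^−240) = £1,979.99.
Total interest on Offer Y = 240 × £1,979.99 − £200,000 = £275,197.60.
Offer X is lower by £156,705.60.

Offer X by £156,710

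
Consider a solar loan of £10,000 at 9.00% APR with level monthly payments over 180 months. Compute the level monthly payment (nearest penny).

£101.43

Monthly rate = 9%/12 = 0.0075000; payment = 10,000 × 0.0075000 / (1 − (1+0.0075000)^−180) = £101.43.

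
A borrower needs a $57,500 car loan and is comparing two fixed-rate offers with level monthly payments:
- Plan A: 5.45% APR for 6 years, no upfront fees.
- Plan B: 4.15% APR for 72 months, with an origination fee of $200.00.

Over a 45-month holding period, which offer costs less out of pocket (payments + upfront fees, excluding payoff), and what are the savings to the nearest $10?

Plan B by $1,350

Plan A: monthly rate = 5.45%/12 = 0.0045417; payment = 57,500 × 0.0045417 / (1 − (1+0.0045417)^−72) = $938.08.
Plan B: monthly rate = 4.15%/12 = 0.0034583; payment = 57,500 × 0.0034583 / (1 − (1+0.0034583)^−72) = $903.53.
Over 45 months: Plan A costs 45 × $938.08 = $42,213.60; Plan B costs 45 × $903.53 + $200.00 = $40,858.85.
Plan B is cheaper by $42,213.60 − $40,858.85 = $1,354.75.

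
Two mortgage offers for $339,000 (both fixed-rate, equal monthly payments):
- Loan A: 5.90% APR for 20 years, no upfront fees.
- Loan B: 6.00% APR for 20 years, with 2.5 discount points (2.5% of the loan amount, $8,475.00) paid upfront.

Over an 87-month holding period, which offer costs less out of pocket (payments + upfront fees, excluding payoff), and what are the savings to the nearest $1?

Loan A by $10,173

Loan A: monthly rate = 5.9%/12 = 0.0049167; payment = 339,000 × 0.0049167 / (1 − (1+0.0049167)^−240) = $2,409.18.
Loan B: monthly rate = 6%/12 = 0.0050000; payment = 339,000 × 0.0050000 / (1 − (1+0.0050000)^−240) = $2,428.70.
Over 87 months: Loan A costs 87 × $2,409.18 = $209,598.66; Loan B costs 87 × $2,428.70 + $8,475.00 = $219,771.90.
Loan A is cheaper by $219,771.90 − $209,598.66 = $10,173.24.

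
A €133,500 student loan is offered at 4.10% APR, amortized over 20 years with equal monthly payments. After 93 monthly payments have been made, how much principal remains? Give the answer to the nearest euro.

€94,178

With monthly rate i = 4.1%/12 = 0.0034167, the balance after k of n payments is P · [(1+i)^n − (1+i)^k] / [(1+i)^n − 1].
(1+0.0034167)^240 = 2.26732869 and (1+0.0034167)^93 = 1.37328875, so the balance is 133,500 × (2.26732869 − 1.37328875) / (2.26732869 − 1) = €94,177.88.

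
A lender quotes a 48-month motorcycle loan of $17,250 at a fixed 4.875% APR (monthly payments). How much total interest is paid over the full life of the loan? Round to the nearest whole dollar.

$1,771

At 4.875% the monthly rate is 0.0040625, so the payment is 17,250 × 0.0040625 / (1 − 1.0040625^−48) = $396.28.
Total paid = 48 × $396.28 = $19,021.44; interest = $19,021.44 − $17,250 = $1,771.44.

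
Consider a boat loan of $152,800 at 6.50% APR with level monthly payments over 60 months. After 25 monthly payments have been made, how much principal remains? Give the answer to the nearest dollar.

$95,085

With monthly rate i = 6.5%/12 = 0.0054167, the balance after k of n payments is P · [(1+i)^n − (1+i)^k] / [(1+i)^n − 1].
(1+0.0054167)^60 = 1.38281732 and (1+0.0054167)^25 = 1.14459542, so the balance is 152,800 × (1.38281732 − 1.14459542) / (1.38281732 − 1) = $95,085.32.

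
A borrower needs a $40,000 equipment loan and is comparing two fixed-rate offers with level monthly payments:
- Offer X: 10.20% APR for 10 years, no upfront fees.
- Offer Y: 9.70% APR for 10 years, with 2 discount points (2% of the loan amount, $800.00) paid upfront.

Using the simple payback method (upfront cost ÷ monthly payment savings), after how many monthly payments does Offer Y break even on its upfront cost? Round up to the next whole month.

73 months

Offer X: at 10.20% the monthly rate is 0.0085000, so the payment is 40,000 × 0.0085000 / (1 − 1.0085000^−120) = $533.04.
Offer Y: at 9.70% the monthly rate is 0.0080833, so the payment is 40,000 × 0.0080833 / (1 − 1.0080833^−120) = $521.98.
Monthly savings = $533.04 − $521.98 = $11.06.
Break-even = $800.00 / $11.06 = 72.33 → 73 months.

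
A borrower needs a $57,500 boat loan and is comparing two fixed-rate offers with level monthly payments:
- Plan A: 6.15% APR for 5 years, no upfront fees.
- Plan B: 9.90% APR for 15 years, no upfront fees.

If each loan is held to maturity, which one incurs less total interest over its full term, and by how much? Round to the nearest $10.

Plan A by $43,650

Plan A: monthly rate = 6.15%/12 = 0.0051250; payment = 57,500 × 0.0051250 / (1 − (1+0.0051250)^−60) = $1,115.65.
Total interest on Plan A = 60 × $1,115.65 − $57,500 = $9,439.00.
Plan B: at 9.90% the monthly rate is 0.0082500, so the payment is 57,500 × 0.0082500 / (1 − 1.0082500^−180) = $614.39.
Total interest on Plan B = 180 × $614.39 − $57,500 = $53,090.20.
Plan A is lower by $43,651.20.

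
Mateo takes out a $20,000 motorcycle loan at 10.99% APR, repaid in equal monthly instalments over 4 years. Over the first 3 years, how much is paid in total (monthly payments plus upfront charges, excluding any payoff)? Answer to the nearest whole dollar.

Monthly rate = 10.99%/12 = 0.0091583; payment = 20,000 × 0.0091583 / (1 − (1+0.0091583)^−48) = $516.81.
Total outlay = 36 × $516.81 = $18,605.16.

$18,605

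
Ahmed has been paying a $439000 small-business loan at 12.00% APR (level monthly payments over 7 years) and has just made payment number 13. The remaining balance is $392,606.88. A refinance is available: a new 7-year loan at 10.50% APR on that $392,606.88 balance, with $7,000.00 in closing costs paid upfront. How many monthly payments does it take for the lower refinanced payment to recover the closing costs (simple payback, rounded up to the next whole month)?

7 months

Current payment = 439,000 × 12%/12 / (1 − (1+0.0100000)^−84) = $7,749.55.
Refinanced payment = 392,606.88 × 0.0087500 / (1 − (1+0.0087500)^−84) = $6,619.62.
Monthly savings = $7,749.55 − $6,619.62 = $1,129.93.
Break-even = $7,000.00 / $1,129.93 = 6.20 → 7 months.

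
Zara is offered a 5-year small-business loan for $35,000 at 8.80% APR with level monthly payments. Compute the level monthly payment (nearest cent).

$723.15

Monthly rate = 8.8%/12 = 0.0073333; payment = 35,000 × 0.0073333 / (1 − (1+0.0073333)^−60) = $723.15.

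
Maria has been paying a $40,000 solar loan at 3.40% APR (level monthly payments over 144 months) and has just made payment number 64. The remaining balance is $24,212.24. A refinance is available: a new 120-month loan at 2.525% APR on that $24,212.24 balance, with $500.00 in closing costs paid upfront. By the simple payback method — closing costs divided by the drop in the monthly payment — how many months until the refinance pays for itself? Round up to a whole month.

5 months

Current payment = 40,000 × 3.4%/12 / (1 − (1+0.0028333)^−144) = $338.68.
Refinanced payment = 24,212.24 × 0.0021042 / (1 − (1+0.0021042)^−120) = $228.52.
Monthly savings = $338.68 − $228.52 = $110.16.
Break-even = $500.00 / $110.16 = 4.54 → 5 months.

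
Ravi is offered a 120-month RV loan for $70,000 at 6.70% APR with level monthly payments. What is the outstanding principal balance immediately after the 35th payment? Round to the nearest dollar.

$54,156

With monthly rate i = 6.7%/12 = 0.0055833, the balance after k of n payments is P · [(1+i)^n − (1+i)^k] / [(1+i)^n − 1].
(1+0.0055833)^120 = 1.95059902 and (1+0.0055833)^35 = 1.21515683, so the balance is 70,000 × (1.95059902 − 1.21515683) / (1.95059902 − 1) = $54,156.33.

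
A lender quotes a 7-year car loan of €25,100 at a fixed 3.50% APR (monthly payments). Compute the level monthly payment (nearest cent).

Monthly rate = 3.5%/12 = 0.0029167; payment = 25,100 × 0.0029167 / (1 − (1+0.0029167)^−84) = €337.34.

€337.34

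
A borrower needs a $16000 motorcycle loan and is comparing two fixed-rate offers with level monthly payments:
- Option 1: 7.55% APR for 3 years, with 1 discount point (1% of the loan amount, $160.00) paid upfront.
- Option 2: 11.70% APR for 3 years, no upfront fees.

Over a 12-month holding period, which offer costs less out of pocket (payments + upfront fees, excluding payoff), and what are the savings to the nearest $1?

Option 1: monthly rate = 7.55%/12 = 0.0062917; payment = 16,000 × 0.0062917 / (1 − (1+0.0062917)^−36) = $498.07.
Option 2: monthly rate = 11.7%/12 = 0.0097500; payment = 16,000 × 0.0097500 / (1 − (1+0.0097500)^−36) = $529.14.
Over 12 months: Option 1 costs 12 × $498.07 + $160.00 = $6,136.84; Option 2 costs 12 × $529.14 = $6,349.68.
Option 1 is cheaper by $6,349.68 − $6,136.84 = $212.84.

Option 1 by $213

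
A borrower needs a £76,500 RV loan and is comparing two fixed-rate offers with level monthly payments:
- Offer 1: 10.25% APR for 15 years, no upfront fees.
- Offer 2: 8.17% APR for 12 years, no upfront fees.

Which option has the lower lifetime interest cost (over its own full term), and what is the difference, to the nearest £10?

Offer 2 by £29,810

Offer 1: monthly rate = 10.25%/12 = 0.0085417; payment = 76,500 × 0.0085417 / (1 − (1+0.0085417)^−180) = £833.81.
Total interest on Offer 1 = 180 × £833.81 − £76,500 = £73,585.80.
Offer 2: monthly rate = 8.17%/12 = 0.0068083; payment = 76,500 × 0.0068083 / (1 − (1+0.0068083)^−144) = £835.22.
Total interest on Offer 2 = 144 × £835.22 − £76,500 = £43,771.68.
Offer 2 is lower by £29,814.12.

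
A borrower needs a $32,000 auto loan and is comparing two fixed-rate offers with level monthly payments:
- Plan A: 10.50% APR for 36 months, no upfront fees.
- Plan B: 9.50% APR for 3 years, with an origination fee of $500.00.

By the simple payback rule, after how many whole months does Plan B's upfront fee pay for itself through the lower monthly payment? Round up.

Plan A: monthly rate = 10.5%/12 = 0.0087500; payment = 32,000 × 0.0087500 / (1 − (1+0.0087500)^−36) = $1,040.08.
Plan B: monthly rate = 9.5%/12 = 0.0079167; payment = 32,000 × 0.0079167 / (1 − (1+0.0079167)^−36) = $1,025.05.
Monthly savings = $1,040.08 − $1,025.05 = $15.03.
Break-even = $500.00 / $15.03 = 33.27 → 34 months.

34 months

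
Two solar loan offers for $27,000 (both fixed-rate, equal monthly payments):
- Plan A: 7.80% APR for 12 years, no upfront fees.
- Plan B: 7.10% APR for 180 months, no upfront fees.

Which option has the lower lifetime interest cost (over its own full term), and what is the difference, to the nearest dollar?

Plan A: at 7.80% the monthly rate is 0.0065000, so the payment is 27,000 × 0.0065000 / (1 − 1.0065000^−144) = $289.31.
Total interest on Plan A = 144 × $289.31 − $27,000 = $14,660.64.
Plan B: at 7.10% the monthly rate is 0.0059167, so the payment is 27,000 × 0.0059167 / (1 − 1.0059167^−180) = $244.20.
Total interest on Plan B = 180 × $244.20 − $27,000 = $16,956.00.
Plan A is lower by $2,295.36.

Plan A by $2,295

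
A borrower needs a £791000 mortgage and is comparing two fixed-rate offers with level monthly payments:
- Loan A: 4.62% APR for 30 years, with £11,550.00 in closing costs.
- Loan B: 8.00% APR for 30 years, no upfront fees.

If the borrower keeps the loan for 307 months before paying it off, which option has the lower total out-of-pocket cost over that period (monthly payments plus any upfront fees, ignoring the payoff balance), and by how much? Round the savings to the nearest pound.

Loan A: at 4.62% the monthly rate is 0.0038500, so the payment is 791,000 × 0.0038500 / (1 − 1.0038500^−360) = £4,064.48.
Loan B: monthly rate = 8%/12 = 0.0066667; payment = 791,000 × 0.0066667 / (1 − (1+0.0066667)^−360) = £5,804.08.
Over 307 months: Loan A costs 307 × £4,064.48 + £11,550.00 = £1,259,345.36; Loan B costs 307 × £5,804.08 = £1,781,852.56.
Loan A is cheaper by £1,781,852.56 − £1,259,345.36 = £522,507.20.

Loan A by £522,507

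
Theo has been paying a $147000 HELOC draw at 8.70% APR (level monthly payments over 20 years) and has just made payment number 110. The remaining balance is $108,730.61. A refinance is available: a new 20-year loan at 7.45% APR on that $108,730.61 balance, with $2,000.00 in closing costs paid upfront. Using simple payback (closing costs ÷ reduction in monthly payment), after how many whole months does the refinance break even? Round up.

Current payment = 147,000 × 8.7%/12 / (1 − (1+0.0072500)^−240) = $1,294.37.
Refinanced payment = 108,730.61 × 0.0062083 / (1 − (1+0.0062083)^−240) = $872.61.
Monthly savings = $1,294.37 − $872.61 = $421.76.
Break-even = $2,000.00 / $421.76 = 4.74 → 5 months.

5 months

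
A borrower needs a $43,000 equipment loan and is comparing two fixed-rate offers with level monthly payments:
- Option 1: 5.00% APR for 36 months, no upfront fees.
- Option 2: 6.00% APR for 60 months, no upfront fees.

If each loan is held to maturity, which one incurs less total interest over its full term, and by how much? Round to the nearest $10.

Option 1 by $3,480

Option 1: monthly rate = 5%/12 = 0.0041667; payment = 43,000 × 0.0041667 / (1 − (1+0.0041667)^−36) = $1,288.75.
Total interest on Option 1 = 36 × $1,288.75 − $43,000 = $3,395.00.
Option 2: at 6.00% the monthly rate is 0.0050000, so the payment is 43,000 × 0.0050000 / (1 − 1.0050000^−60) = $831.31.
Total interest on Option 2 = 60 × $831.31 − $43,000 = $6,878.60.
Option 1 is lower by $3,483.60.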